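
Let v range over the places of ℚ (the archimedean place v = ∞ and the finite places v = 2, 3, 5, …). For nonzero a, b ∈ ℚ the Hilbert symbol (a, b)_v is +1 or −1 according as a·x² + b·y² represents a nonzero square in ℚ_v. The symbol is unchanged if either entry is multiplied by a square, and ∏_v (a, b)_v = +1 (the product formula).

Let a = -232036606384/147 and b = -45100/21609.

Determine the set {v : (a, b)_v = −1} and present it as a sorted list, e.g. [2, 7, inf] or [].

[3, 41, 47, inf]

(a, b) ≡ (-213897, -451) mod (ℚ^×)²; places V = {2, 3, 5, 7, 11, 37, 41, 47, ∞}.
(a,b)_11: α=2, u≡9; β=1, v≡5 (mod 11); (9|11)=+1, (5|11)=+1; sign (−1)^0·+1^1·+1^2 = +1.
(a,b)_2: α=4, β=2; u≡7, v≡5 (mod 8); ε(u)ε(v)=1·0, αω(v)=4·1, βω(u)=2·0; sum ≡ 0  ⇒  +1.
(a,b)_∞: sgn(-213897)=−, sgn(-451)=−, so -1.
(a,b)_41: α=3, u≡9; β=1, v≡24 (mod 41); (9|41)=+1, (24|41)=-1; sign (−1)^0·+1^1·-1^3 = -1.
(a,b)_7: α=-2, u≡4; β=-4, v≡4 (mod 7); (4|7)=+1, (4|7)=+1; sign (−1)^0·+1^-4·+1^-2 = +1.
(a,b)_3: α=-1, u≡2; β=-2, v≡2 (mod 3); (2|3)=-1, (2|3)=-1; sign (−1)^0·-1^-2·-1^-1 = -1.
(a,b)_37: α=1, u≡21; β=0, v≡3 (mod 37); (21|37)=+1, (3|37)=+1; sign (−1)^0·+1^0·+1^1 = +1.
(a,b)_47: α=1, u≡3; β=0, v≡11 (mod 47); (3|47)=+1, (11|47)=-1; sign (−1)^0·+1^0·-1^1 = -1.
(a,b)_5: α=0, u≡3; β=2, v≡4 (mod 5); (3|5)=-1, (4|5)=+1; sign (−1)^0·-1^2·+1^0 = +1.
Ram(-213897, -451) = {3, 41, 47, ∞}; no ℚ_3-point on the conic.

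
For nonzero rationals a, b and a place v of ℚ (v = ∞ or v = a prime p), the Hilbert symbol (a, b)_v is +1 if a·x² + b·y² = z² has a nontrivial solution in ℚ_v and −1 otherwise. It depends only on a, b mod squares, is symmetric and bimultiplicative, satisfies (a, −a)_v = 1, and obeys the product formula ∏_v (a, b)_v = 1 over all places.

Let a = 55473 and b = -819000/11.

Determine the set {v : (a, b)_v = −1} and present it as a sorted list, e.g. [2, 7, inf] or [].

(a, b) ≡ (33, -10010) mod (ℚ^×)²; places V = {2, 3, 5, 7, 11, 13, 41, ∞}.
(a,b)_7: α=0, u≡5; β=1, v≡3 (mod 7); (5|7)=-1, (3|7)=-1; sign (−1)^0·-1^1·-1^0 = -1.
(a,b)_41: α=2, u≡33; β=0, v≡35 (mod 41); (33|41)=+1, (35|41)=-1; sign (−1)^0·+1^0·-1^2 = +1.
(a,b)_3: α=1, u≡2; β=2, v≡1 (mod 3); (2|3)=-1, (1|3)=+1; sign (−1)^0·-1^2·+1^1 = +1.
(a,b)_∞: sgn(33)=+, sgn(-10010)=−, so +1.
(a,b)_2: α=0, β=3; u≡1, v≡3 (mod 8); ε(u)ε(v)=0·1, αω(v)=0·1, βω(u)=3·0; sum ≡ 0  ⇒  +1.
(a,b)_5: α=0, u≡3; β=3, v≡3 (mod 5); (3|5)=-1, (3|5)=-1; sign (−1)^0·-1^3·-1^0 = -1.
(a,b)_13: α=0, u≡2; β=1, v≡1 (mod 13); (2|13)=-1, (1|13)=+1; sign (−1)^0·-1^1·+1^0 = -1.
(a,b)_11: α=1, u≡5; β=-1, v≡5 (mod 11); (5|11)=+1, (5|11)=+1; sign (−1)^1·+1^-1·+1^1 = -1.
|Ram(33, -10010)| = 4, even; anisotropic at {5, 7, 11, 13}.

[5, 7, 11, 13]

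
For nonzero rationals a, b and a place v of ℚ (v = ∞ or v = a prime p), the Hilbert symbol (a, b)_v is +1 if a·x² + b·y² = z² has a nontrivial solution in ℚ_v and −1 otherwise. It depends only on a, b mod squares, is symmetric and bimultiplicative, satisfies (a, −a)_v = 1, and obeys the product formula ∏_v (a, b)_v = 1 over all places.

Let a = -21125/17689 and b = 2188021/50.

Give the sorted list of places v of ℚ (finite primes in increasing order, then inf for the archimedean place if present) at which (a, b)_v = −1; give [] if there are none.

[2, 5, 11, 19]

(a, b) ≡ (-5, 12122) mod (ℚ^×)²; places V = {2, 5, 7, 11, 13, 19, 29, ∞}.
(a,b)_∞: sgn(-5)=−, sgn(12122)=+, so +1.
(a,b)_13: α=2, u≡2; β=0, v≡11 (mod 13); (2|13)=-1, (11|13)=-1; sign (−1)^0·-1^0·-1^2 = +1.
(a,b)_29: α=0, u≡13; β=1, v≡12 (mod 29); (13|29)=+1, (12|29)=-1; sign (−1)^0·+1^1·-1^0 = +1.
(a,b)_2: α=0, β=-1; u≡3, v≡5 (mod 8); ε(u)ε(v)=1·0, αω(v)=0·1, βω(u)=-1·1; sum ≡ 1  ⇒  -1.
(a,b)_11: α=0, u≡6; β=1, v≡7 (mod 11); (6|11)=-1, (7|11)=-1; sign (−1)^0·-1^1·-1^0 = -1.
(a,b)_7: α=-2, u≡2; β=0, v≡3 (mod 7); (2|7)=+1, (3|7)=-1; sign (−1)^0·+1^0·-1^-2 = +1.
(a,b)_19: α=-2, u≡2; β=3, v≡6 (mod 19); (2|19)=-1, (6|19)=+1; sign (−1)^0·-1^3·+1^-2 = -1.
(a,b)_5: α=3, u≡4; β=-2, v≡3 (mod 5); (4|5)=+1, (3|5)=-1; sign (−1)^0·+1^-2·-1^3 = -1.
|Ram(-5, 12122)| = 4, even; anisotropic at {2, 5, 11, 19}.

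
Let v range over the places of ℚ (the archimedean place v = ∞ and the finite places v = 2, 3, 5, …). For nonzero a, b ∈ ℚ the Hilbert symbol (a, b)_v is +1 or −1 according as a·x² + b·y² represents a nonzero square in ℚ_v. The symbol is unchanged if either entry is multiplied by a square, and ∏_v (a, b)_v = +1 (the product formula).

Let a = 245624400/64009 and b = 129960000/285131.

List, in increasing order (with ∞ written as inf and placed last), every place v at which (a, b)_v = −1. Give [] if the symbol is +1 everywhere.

(a, b) ≡ (21, 11) mod (ℚ^×)²; places V = {2, 3, 5, 7, 11, 19, 23, ∞}.
(a,b)_3: α=5, u≡1; β=2, v≡2 (mod 3); (1|3)=+1, (2|3)=-1; sign (−1)^0·+1^2·-1^5 = -1.
(a,b)_23: α=-2, u≡22; β=-2, v≡11 (mod 23); (22|23)=-1, (11|23)=-1; sign (−1)^0·-1^-2·-1^-2 = +1.
(a,b)_∞: sgn(21)=+, sgn(11)=+, so +1.
(a,b)_2: α=4, β=6; u≡5, v≡3 (mod 8); ε(u)ε(v)=0·1, αω(v)=4·1, βω(u)=6·1; sum ≡ 0  ⇒  +1.
(a,b)_19: α=2, u≡14; β=2, v≡6 (mod 19); (14|19)=-1, (6|19)=+1; sign (−1)^0·-1^2·+1^2 = +1.
(a,b)_5: α=2, u≡4; β=4, v≡1 (mod 5); (4|5)=+1, (1|5)=+1; sign (−1)^0·+1^4·+1^2 = +1.
(a,b)_11: α=-2, u≡10; β=-1, v≡1 (mod 11); (10|11)=-1, (1|11)=+1; sign (−1)^0·-1^-1·+1^-2 = -1.
(a,b)_7: α=1, u≡6; β=-2, v≡1 (mod 7); (6|7)=-1, (1|7)=+1; sign (−1)^0·-1^-2·+1^1 = +1.
(21, 11 / ℚ) ramifies at {3, 11}: a division algebra.

[3, 11]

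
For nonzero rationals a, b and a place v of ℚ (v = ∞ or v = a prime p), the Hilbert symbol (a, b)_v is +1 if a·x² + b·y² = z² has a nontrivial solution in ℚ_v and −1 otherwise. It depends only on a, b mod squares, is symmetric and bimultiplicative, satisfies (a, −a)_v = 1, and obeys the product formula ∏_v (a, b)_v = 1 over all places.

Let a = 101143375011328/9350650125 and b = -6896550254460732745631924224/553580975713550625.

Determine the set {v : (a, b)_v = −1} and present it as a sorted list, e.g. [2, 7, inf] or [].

[2, 13]

Mod squares: a ≡ 41990, b ≡ -19. Check v ∈ {∞, 2, 3, 5, 13, 17, 19, 31, 37}.
v=∞: 41990 > 0 and -19 < 0  ⇒  (a,b)_∞ = +1.
v=37: a=37^0·(≡6), b=37^-2·(≡24) mod 37; (6|37)=-1, (24|37)=-1; (−1)^{0·-2·18}·(-1)^-2·(-1)^0 = +1.
v=13: a=13^1·(≡8), b=13^2·(≡7) mod 13; (8|13)=-1, (7|13)=-1; (−1)^{1·2·6}·(-1)^2·(-1)^1 = -1.
v=31: a=31^-4·(≡4), b=31^-6·(≡15) mod 31; (4|31)=+1, (15|31)=-1; (−1)^{-4·-6·15}·(+1)^-6·(-1)^-4 = +1.
v=2: v_2(a)=9, v_2(b)=22; units ≡ 3, 5 (mod 8); ε·ε+αω+βω = 1·0+9·1+22·1 ≡ 1  ⇒  (a,b)_2 = -1.
v=17: a=17^1·(≡12), b=17^4·(≡4) mod 17; (12|17)=-1, (4|17)=+1; (−1)^{1·4·8}·(-1)^4·(+1)^1 = +1.
v=3: a=3^-4·(≡2), b=3^-6·(≡2) mod 3; (2|3)=-1, (2|3)=-1; (−1)^{-4·-6·1}·(-1)^-6·(-1)^-4 = +1.
v=5: a=5^-3·(≡3), b=5^-4·(≡1) mod 5; (3|5)=-1, (1|5)=+1; (−1)^{-3·-4·2}·(-1)^-4·(+1)^-3 = +1.
v=19: a=19^7·(≡9), b=19^11·(≡15) mod 19; (9|19)=+1, (15|19)=-1; (−1)^{7·11·9}·(+1)^11·(-1)^7 = +1.
(41990, -19 / ℚ) ramifies at {2, 13}: a division algebra.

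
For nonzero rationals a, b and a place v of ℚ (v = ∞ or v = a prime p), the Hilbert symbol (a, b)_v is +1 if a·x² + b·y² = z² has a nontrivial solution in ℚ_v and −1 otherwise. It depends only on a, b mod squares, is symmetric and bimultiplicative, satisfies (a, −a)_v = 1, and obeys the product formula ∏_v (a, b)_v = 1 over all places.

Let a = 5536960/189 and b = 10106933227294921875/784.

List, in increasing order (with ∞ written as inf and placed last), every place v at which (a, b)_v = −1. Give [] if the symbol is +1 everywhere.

Mod squares: a ≡ 15015, b ≡ 11. Check v ∈ {∞, 2, 3, 5, 7, 11, 13}.
v=∞: 15015 > 0 and 11 > 0  ⇒  (a,b)_∞ = +1.
v=11: a=11^3·(≡1), b=11^5·(≡1) mod 11; (1|11)=+1, (1|11)=+1; (−1)^{3·5·5}·(+1)^5·(+1)^3 = -1.
v=2: v_2(a)=6, v_2(b)=-4; units ≡ 7, 3 (mod 8); ε·ε+αω+βω = 1·1+6·1+-4·0 ≡ 1  ⇒  (a,b)_2 = -1.
v=3: a=3^-3·(≡1), b=3^2·(≡2) mod 3; (1|3)=+1, (2|3)=-1; (−1)^{-3·2·1}·(+1)^2·(-1)^-3 = -1.
v=13: a=13^1·(≡2), b=13^4·(≡6) mod 13; (2|13)=-1, (6|13)=-1; (−1)^{1·4·6}·(-1)^4·(-1)^1 = -1.
v=5: a=5^1·(≡3), b=5^12·(≡1) mod 5; (3|5)=-1, (1|5)=+1; (−1)^{1·12·2}·(-1)^12·(+1)^1 = +1.
v=7: a=7^-1·(≡5), b=7^-2·(≡2) mod 7; (5|7)=-1, (2|7)=+1; (−1)^{-1·-2·3}·(-1)^-2·(+1)^-1 = +1.
(15015, 11 / ℚ) ramifies at {2, 3, 11, 13}: a division algebra.

[2, 3, 11, 13]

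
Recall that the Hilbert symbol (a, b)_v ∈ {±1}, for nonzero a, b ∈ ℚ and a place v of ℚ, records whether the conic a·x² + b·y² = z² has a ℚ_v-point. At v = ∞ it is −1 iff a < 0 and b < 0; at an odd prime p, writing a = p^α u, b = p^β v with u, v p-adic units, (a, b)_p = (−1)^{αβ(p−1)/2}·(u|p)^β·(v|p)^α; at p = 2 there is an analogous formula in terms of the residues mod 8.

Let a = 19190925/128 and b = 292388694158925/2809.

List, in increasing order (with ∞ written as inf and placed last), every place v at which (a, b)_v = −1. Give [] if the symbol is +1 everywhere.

[2, 3, 7, 13]

Mod squares: a ≡ 26, b ≡ 357. Check v ∈ {∞, 2, 3, 5, 7, 13, 17, 53}.
v=5: a=5^2·(≡4), b=5^2·(≡3) mod 5; (4|5)=+1, (3|5)=-1; (−1)^{2·2·2}·(+1)^2·(-1)^2 = +1.
v=13: a=13^1·(≡8), b=13^4·(≡6) mod 13; (8|13)=-1, (6|13)=-1; (−1)^{1·4·6}·(-1)^4·(-1)^1 = -1.
v=2: v_2(a)=-7, v_2(b)=0; units ≡ 5, 5 (mod 8); ε·ε+αω+βω = 0·0+-7·1+0·1 ≡ 1  ⇒  (a,b)_2 = -1.
v=∞: 26 > 0 and 357 > 0  ⇒  (a,b)_∞ = +1.
v=7: a=7^0·(≡6), b=7^3·(≡4) mod 7; (6|7)=-1, (4|7)=+1; (−1)^{0·3·3}·(-1)^3·(+1)^0 = -1.
v=17: a=17^0·(≡15), b=17^3·(≡13) mod 17; (15|17)=+1, (13|17)=+1; (−1)^{0·3·8}·(+1)^3·(+1)^0 = +1.
v=3: a=3^10·(≡2), b=3^5·(≡2) mod 3; (2|3)=-1, (2|3)=-1; (−1)^{10·5·1}·(-1)^5·(-1)^10 = -1.
v=53: a=53^0·(≡48), b=53^-2·(≡18) mod 53; (48|53)=-1, (18|53)=-1; (−1)^{0·-2·26}·(-1)^-2·(-1)^0 = +1.
Ram(26, 357) = {2, 3, 7, 13}; no ℚ_2-point on the conic.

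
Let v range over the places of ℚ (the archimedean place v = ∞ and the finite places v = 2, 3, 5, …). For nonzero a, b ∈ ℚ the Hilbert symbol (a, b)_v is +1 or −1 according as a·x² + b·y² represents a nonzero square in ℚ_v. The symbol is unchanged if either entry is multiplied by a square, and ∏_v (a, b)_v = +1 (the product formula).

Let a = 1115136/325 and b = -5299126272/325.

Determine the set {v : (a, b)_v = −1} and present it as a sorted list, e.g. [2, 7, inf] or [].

Mod squares: a ≡ 13, b ≡ -429. Check v ∈ {∞, 2, 3, 5, 11, 13}.
v=∞: 13 > 0 and -429 < 0  ⇒  (a,b)_∞ = +1.
v=5: a=5^-2·(≡2), b=5^-2·(≡1) mod 5; (2|5)=-1, (1|5)=+1; (−1)^{-2·-2·2}·(-1)^-2·(+1)^-2 = +1.
v=2: v_2(a)=10, v_2(b)=14; units ≡ 5, 3 (mod 8); ε·ε+αω+βω = 0·1+10·1+14·1 ≡ 0  ⇒  (a,b)_2 = +1.
v=3: a=3^2·(≡1), b=3^5·(≡1) mod 3; (1|3)=+1, (1|3)=+1; (−1)^{2·5·1}·(+1)^5·(+1)^2 = +1.
v=13: a=13^-1·(≡4), b=13^-1·(≡11) mod 13; (4|13)=+1, (11|13)=-1; (−1)^{-1·-1·6}·(+1)^-1·(-1)^-1 = -1.
v=11: a=11^2·(≡7), b=11^3·(≡1) mod 11; (7|11)=-1, (1|11)=+1; (−1)^{2·3·5}·(-1)^3·(+1)^2 = -1.
Ram(13, -429) = {11, 13}; no ℚ_11-point on the conic.

[11, 13]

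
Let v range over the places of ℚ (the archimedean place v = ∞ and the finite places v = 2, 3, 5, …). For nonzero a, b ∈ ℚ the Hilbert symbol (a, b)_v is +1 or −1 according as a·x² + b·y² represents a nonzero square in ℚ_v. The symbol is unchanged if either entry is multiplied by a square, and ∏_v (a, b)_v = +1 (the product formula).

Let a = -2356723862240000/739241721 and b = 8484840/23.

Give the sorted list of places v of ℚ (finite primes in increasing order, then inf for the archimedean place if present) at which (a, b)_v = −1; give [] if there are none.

[2, 13]

(a, b) ≡ (-11, 110630) mod (ℚ^×)²; places V = {2, 3, 5, 7, 11, 13, 19, 23, 37, 43, 53, ∞}.
(a,b)_2: α=8, β=3; u≡5, v≡3 (mod 8); ε(u)ε(v)=0·1, αω(v)=8·1, βω(u)=3·1; sum ≡ 1  ⇒  -1.
(a,b)_11: α=1, u≡7; β=0, v≡1 (mod 11); (7|11)=-1, (1|11)=+1; sign (−1)^0·-1^0·+1^1 = +1.
(a,b)_3: α=-6, u≡1; β=2, v≡2 (mod 3); (1|3)=+1, (2|3)=-1; sign (−1)^0·+1^2·-1^-6 = +1.
(a,b)_7: α=0, u≡6; β=2, v≡4 (mod 7); (6|7)=-1, (4|7)=+1; sign (−1)^0·-1^2·+1^0 = +1.
(a,b)_5: α=4, u≡1; β=1, v≡1 (mod 5); (1|5)=+1, (1|5)=+1; sign (−1)^0·+1^1·+1^4 = +1.
(a,b)_43: α=2, u≡12; β=0, v≡39 (mod 43); (12|43)=-1, (39|43)=-1; sign (−1)^0·-1^0·-1^2 = +1.
(a,b)_19: α=-2, u≡15; β=0, v≡12 (mod 19); (15|19)=-1, (12|19)=-1; sign (−1)^0·-1^0·-1^-2 = +1.
(a,b)_∞: sgn(-11)=−, sgn(110630)=+, so +1.
(a,b)_53: α=-2, u≡52; β=0, v≡33 (mod 53); (52|53)=+1, (33|53)=-1; sign (−1)^0·+1^0·-1^-2 = +1.
(a,b)_23: α=2, u≡3; β=-1, v≡2 (mod 23); (3|23)=+1, (2|23)=+1; sign (−1)^0·+1^-1·+1^2 = +1.
(a,b)_13: α=0, u≡2; β=1, v≡8 (mod 13); (2|13)=-1, (8|13)=-1; sign (−1)^0·-1^1·-1^0 = -1.
(a,b)_37: α=2, u≡28; β=1, v≡11 (mod 37); (28|37)=+1, (11|37)=+1; sign (−1)^0·+1^1·+1^2 = +1.
(-11, 110630 / ℚ) ramifies at {2, 13}: a division algebra.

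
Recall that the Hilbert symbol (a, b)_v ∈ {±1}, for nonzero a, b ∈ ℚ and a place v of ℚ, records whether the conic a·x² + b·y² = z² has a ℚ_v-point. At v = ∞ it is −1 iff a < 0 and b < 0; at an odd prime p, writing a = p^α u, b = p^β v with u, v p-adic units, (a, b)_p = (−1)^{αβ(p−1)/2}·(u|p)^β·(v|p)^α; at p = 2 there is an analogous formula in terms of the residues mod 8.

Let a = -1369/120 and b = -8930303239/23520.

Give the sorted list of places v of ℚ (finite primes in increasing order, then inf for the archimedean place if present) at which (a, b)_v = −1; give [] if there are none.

(a, b) ≡ (-30, -9570) mod (ℚ^×)²; places V = {2, 3, 5, 7, 11, 13, 29, 37, ∞}.
(a,b)_5: α=-1, u≡4; β=-1, v≡4 (mod 5); (4|5)=+1, (4|5)=+1; sign (−1)^0·+1^-1·+1^-1 = +1.
(a,b)_2: α=-3, β=-5; u≡1, v≡7 (mod 8); ε(u)ε(v)=0·1, αω(v)=-3·0, βω(u)=-5·0; sum ≡ 0  ⇒  +1.
(a,b)_13: α=0, u≡3; β=2, v≡6 (mod 13); (3|13)=+1, (6|13)=-1; sign (−1)^0·+1^2·-1^0 = +1.
(a,b)_37: α=2, u≡4; β=2, v≡14 (mod 37); (4|37)=+1, (14|37)=-1; sign (−1)^0·+1^2·-1^2 = +1.
(a,b)_7: α=0, u≡3; β=-2, v≡6 (mod 7); (3|7)=-1, (6|7)=-1; sign (−1)^0·-1^-2·-1^0 = +1.
(a,b)_11: α=0, u≡5; β=3, v≡7 (mod 11); (5|11)=+1, (7|11)=-1; sign (−1)^0·+1^3·-1^0 = +1.
(a,b)_∞: sgn(-30)=−, sgn(-9570)=−, so -1.
(a,b)_29: α=0, u≡13; β=1, v≡26 (mod 29); (13|29)=+1, (26|29)=-1; sign (−1)^0·+1^1·-1^0 = +1.
(a,b)_3: α=-1, u≡2; β=-1, v≡2 (mod 3); (2|3)=-1, (2|3)=-1; sign (−1)^1·-1^-1·-1^-1 = -1.
Ram(-30, -9570) = {3, ∞}; no ℚ_3-point on the conic.

[3, inf]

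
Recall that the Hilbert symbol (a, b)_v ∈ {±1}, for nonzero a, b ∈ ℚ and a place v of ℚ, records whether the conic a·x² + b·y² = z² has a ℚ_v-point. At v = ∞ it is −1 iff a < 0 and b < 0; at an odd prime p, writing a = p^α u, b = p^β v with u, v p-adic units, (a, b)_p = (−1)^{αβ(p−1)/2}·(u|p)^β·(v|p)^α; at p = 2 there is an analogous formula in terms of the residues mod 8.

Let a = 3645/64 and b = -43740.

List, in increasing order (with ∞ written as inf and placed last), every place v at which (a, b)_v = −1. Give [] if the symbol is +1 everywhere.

(a, b) ≡ (5, -15) mod (ℚ^×)²; places V = {2, 3, 5, ∞}.
(a,b)_5: α=1, u≡1; β=1, v≡2 (mod 5); (1|5)=+1, (2|5)=-1; sign (−1)^0·+1^1·-1^1 = -1.
(a,b)_∞: sgn(5)=+, sgn(-15)=−, so +1.
(a,b)_3: α=6, u≡2; β=7, v≡1 (mod 3); (2|3)=-1, (1|3)=+1; sign (−1)^0·-1^7·+1^6 = -1.
(a,b)_2: α=-6, β=2; u≡5, v≡1 (mod 8); ε(u)ε(v)=0·0, αω(v)=-6·0, βω(u)=2·1; sum ≡ 0  ⇒  +1.
|Ram(5, -15)| = 2, even; anisotropic at {3, 5}.

[3, 5]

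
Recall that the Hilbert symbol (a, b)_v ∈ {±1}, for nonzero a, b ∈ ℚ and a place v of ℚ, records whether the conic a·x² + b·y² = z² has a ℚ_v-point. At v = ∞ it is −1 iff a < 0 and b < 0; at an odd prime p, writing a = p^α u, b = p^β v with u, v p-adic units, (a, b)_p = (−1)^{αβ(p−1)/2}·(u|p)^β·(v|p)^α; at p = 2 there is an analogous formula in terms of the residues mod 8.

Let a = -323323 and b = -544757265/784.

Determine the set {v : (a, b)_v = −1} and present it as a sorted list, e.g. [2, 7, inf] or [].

Mod squares: a ≡ -323323, b ≡ -62985. Check v ∈ {∞, 2, 3, 5, 7, 11, 13, 17, 19, 31}.
v=3: a=3^0·(≡2), b=3^3·(≡2) mod 3; (2|3)=-1, (2|3)=-1; (−1)^{0·3·1}·(-1)^3·(-1)^0 = -1.
v=5: a=5^0·(≡2), b=5^1·(≡3) mod 5; (2|5)=-1, (3|5)=-1; (−1)^{0·1·2}·(-1)^1·(-1)^0 = -1.
v=31: a=31^0·(≡7), b=31^2·(≡7) mod 31; (7|31)=+1, (7|31)=+1; (−1)^{0·2·15}·(+1)^2·(+1)^0 = +1.
v=2: v_2(a)=0, v_2(b)=-4; units ≡ 5, 7 (mod 8); ε·ε+αω+βω = 0·1+0·0+-4·1 ≡ 0  ⇒  (a,b)_2 = +1.
v=19: a=19^1·(≡7), b=19^1·(≡8) mod 19; (7|19)=+1, (8|19)=-1; (−1)^{1·1·9}·(+1)^1·(-1)^1 = +1.
v=17: a=17^1·(≡4), b=17^1·(≡15) mod 17; (4|17)=+1, (15|17)=+1; (−1)^{1·1·8}·(+1)^1·(+1)^1 = +1.
v=∞: -323323 < 0 and -62985 < 0  ⇒  (a,b)_∞ = -1.
v=13: a=13^1·(≡11), b=13^1·(≡4) mod 13; (11|13)=-1, (4|13)=+1; (−1)^{1·1·6}·(-1)^1·(+1)^1 = -1.
v=11: a=11^1·(≡10), b=11^0·(≡1) mod 11; (10|11)=-1, (1|11)=+1; (−1)^{1·0·5}·(-1)^0·(+1)^1 = +1.
v=7: a=7^1·(≡4), b=7^-2·(≡2) mod 7; (4|7)=+1, (2|7)=+1; (−1)^{1·-2·3}·(+1)^-2·(+1)^1 = +1.
Ram(-323323, -62985) = {3, 5, 13, ∞}; no ℚ_3-point on the conic.

[3, 5, 13, inf]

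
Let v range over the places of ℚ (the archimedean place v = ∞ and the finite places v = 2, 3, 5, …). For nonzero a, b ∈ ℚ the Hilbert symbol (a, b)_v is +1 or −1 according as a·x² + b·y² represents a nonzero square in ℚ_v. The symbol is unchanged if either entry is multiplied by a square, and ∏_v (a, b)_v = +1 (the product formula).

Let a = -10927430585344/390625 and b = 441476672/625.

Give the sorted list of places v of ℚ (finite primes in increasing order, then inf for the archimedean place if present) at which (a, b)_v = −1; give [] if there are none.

Mod squares: a ≡ -91, b ≡ 17. Check v ∈ {∞, 2, 5, 7, 13, 17}.
v=5: a=5^-8·(≡1), b=5^-4·(≡2) mod 5; (1|5)=+1, (2|5)=-1; (−1)^{-8·-4·2}·(+1)^-4·(-1)^-8 = +1.
v=∞: -91 < 0 and 17 > 0  ⇒  (a,b)_∞ = +1.
v=7: a=7^5·(≡1), b=7^4·(≡5) mod 7; (1|7)=+1, (5|7)=-1; (−1)^{5·4·3}·(+1)^4·(-1)^5 = -1.
v=2: v_2(a)=10, v_2(b)=6; units ≡ 5, 1 (mod 8); ε·ε+αω+βω = 0·0+10·0+6·1 ≡ 0  ⇒  (a,b)_2 = +1.
v=17: a=17^2·(≡6), b=17^1·(≡13) mod 17; (6|17)=-1, (13|17)=+1; (−1)^{2·1·8}·(-1)^1·(+1)^2 = -1.
v=13: a=13^3·(≡8), b=13^2·(≡3) mod 13; (8|13)=-1, (3|13)=+1; (−1)^{3·2·6}·(-1)^2·(+1)^3 = +1.
Ram(-91, 17) = {7, 17}; no ℚ_7-point on the conic.

[7, 17]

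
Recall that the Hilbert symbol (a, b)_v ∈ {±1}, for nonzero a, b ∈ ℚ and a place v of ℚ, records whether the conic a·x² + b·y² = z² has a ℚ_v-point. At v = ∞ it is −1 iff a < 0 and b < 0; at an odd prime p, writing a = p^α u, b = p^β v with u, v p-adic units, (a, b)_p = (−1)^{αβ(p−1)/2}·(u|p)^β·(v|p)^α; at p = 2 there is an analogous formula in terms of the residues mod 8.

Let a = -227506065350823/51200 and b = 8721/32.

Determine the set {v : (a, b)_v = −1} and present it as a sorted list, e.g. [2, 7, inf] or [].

Mod squares: a ≡ -13566, b ≡ 1938. Check v ∈ {∞, 2, 3, 5, 7, 17, 19}.
v=19: a=19^3·(≡13), b=19^1·(≡9) mod 19; (13|19)=-1, (9|19)=+1; (−1)^{3·1·9}·(-1)^1·(+1)^3 = +1.
v=2: v_2(a)=-11, v_2(b)=-5; units ≡ 1, 1 (mod 8); ε·ε+αω+βω = 0·0+-11·0+-5·0 ≡ 0  ⇒  (a,b)_2 = +1.
v=5: a=5^-2·(≡4), b=5^0·(≡3) mod 5; (4|5)=+1, (3|5)=-1; (−1)^{-2·0·2}·(+1)^0·(-1)^-2 = +1.
v=17: a=17^3·(≡16), b=17^1·(≡7) mod 17; (16|17)=+1, (7|17)=-1; (−1)^{3·1·8}·(+1)^1·(-1)^3 = -1.
v=∞: -13566 < 0 and 1938 > 0  ⇒  (a,b)_∞ = +1.
v=3: a=3^9·(≡2), b=3^3·(≡1) mod 3; (2|3)=-1, (1|3)=+1; (−1)^{9·3·1}·(-1)^3·(+1)^9 = +1.
v=7: a=7^3·(≡4), b=7^0·(≡5) mod 7; (4|7)=+1, (5|7)=-1; (−1)^{3·0·3}·(+1)^0·(-1)^3 = -1.
(-13566, 1938 / ℚ) ramifies at {7, 17}: a division algebra.

[7, 17]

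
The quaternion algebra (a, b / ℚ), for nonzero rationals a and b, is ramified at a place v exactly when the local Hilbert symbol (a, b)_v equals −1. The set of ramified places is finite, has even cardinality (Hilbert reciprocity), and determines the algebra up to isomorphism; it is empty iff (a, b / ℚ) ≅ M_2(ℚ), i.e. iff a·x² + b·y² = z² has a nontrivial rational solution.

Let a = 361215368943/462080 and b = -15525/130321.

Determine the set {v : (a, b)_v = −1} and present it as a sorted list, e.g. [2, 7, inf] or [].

[2, 3, 11, 23]

(a, b) ≡ (64515, -69) mod (ℚ^×)²; places V = {2, 3, 5, 11, 13, 17, 19, 23, 37, ∞}.
(a,b)_19: α=-2, u≡15; β=-4, v≡17 (mod 19); (15|19)=-1, (17|19)=+1; sign (−1)^0·-1^-4·+1^-2 = +1.
(a,b)_37: α=2, u≡5; β=0, v≡18 (mod 37); (5|37)=-1, (18|37)=-1; sign (−1)^0·-1^0·-1^2 = +1.
(a,b)_3: α=1, u≡1; β=3, v≡1 (mod 3); (1|3)=+1, (1|3)=+1; sign (−1)^1·+1^3·+1^1 = -1.
(a,b)_11: α=3, u≡10; β=0, v≡10 (mod 11); (10|11)=-1, (10|11)=-1; sign (−1)^0·-1^0·-1^3 = -1.
(a,b)_5: α=-1, u≡3; β=2, v≡4 (mod 5); (3|5)=-1, (4|5)=+1; sign (−1)^0·-1^2·+1^-1 = +1.
(a,b)_2: α=-8, β=0; u≡3, v≡3 (mod 8); ε(u)ε(v)=1·1, αω(v)=-8·1, βω(u)=0·1; sum ≡ 1  ⇒  -1.
(a,b)_∞: sgn(64515)=+, sgn(-69)=−, so +1.
(a,b)_17: α=1, u≡2; β=0, v≡4 (mod 17); (2|17)=+1, (4|17)=+1; sign (−1)^0·+1^0·+1^1 = +1.
(a,b)_13: α=2, u≡1; β=0, v≡4 (mod 13); (1|13)=+1, (4|13)=+1; sign (−1)^0·+1^0·+1^2 = +1.
(a,b)_23: α=1, u≡17; β=1, v≡5 (mod 23); (17|23)=-1, (5|23)=-1; sign (−1)^1·-1^1·-1^1 = -1.
Ram(64515, -69) = {2, 3, 11, 23}; no ℚ_2-point on the conic.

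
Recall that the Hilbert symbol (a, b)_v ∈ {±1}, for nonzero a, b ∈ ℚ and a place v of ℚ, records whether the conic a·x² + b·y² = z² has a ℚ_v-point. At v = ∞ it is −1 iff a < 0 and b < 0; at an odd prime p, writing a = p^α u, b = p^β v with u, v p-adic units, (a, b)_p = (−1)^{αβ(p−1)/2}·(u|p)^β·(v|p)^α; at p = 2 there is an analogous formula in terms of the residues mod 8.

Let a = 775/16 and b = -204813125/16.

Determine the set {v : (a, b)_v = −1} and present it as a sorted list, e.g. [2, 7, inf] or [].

[2, 31]

Mod squares: a ≡ 31, b ≡ -341. Check v ∈ {∞, 2, 5, 11, 31}.
v=5: a=5^2·(≡1), b=5^4·(≡4) mod 5; (1|5)=+1, (4|5)=+1; (−1)^{2·4·2}·(+1)^4·(+1)^2 = +1.
v=31: a=31^1·(≡19), b=31^3·(≡14) mod 31; (19|31)=+1, (14|31)=+1; (−1)^{1·3·15}·(+1)^3·(+1)^1 = -1.
v=∞: 31 > 0 and -341 < 0  ⇒  (a,b)_∞ = +1.
v=11: a=11^0·(≡1), b=11^1·(≡10) mod 11; (1|11)=+1, (10|11)=-1; (−1)^{0·1·5}·(+1)^1·(-1)^0 = +1.
v=2: v_2(a)=-4, v_2(b)=-4; units ≡ 7, 3 (mod 8); ε·ε+αω+βω = 1·1+-4·1+-4·0 ≡ 1  ⇒  (a,b)_2 = -1.
Ram(31, -341) = {2, 31}; no ℚ_2-point on the conic.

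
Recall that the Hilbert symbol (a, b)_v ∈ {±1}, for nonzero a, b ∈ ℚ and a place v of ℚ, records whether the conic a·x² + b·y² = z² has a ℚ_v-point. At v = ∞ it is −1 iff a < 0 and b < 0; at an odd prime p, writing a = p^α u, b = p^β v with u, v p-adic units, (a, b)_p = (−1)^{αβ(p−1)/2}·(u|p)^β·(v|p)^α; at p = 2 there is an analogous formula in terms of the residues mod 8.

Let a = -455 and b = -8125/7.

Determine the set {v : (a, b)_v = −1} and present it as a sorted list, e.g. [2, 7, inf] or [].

(a, b) ≡ (-455, -91) mod (ℚ^×)²; places V = {2, 5, 7, 13, ∞}.
(a,b)_∞: sgn(-455)=−, sgn(-91)=−, so -1.
(a,b)_2: α=0, β=0; u≡1, v≡5 (mod 8); ε(u)ε(v)=0·0, αω(v)=0·1, βω(u)=0·0; sum ≡ 0  ⇒  +1.
(a,b)_5: α=1, u≡4; β=4, v≡1 (mod 5); (4|5)=+1, (1|5)=+1; sign (−1)^0·+1^4·+1^1 = +1.
(a,b)_13: α=1, u≡4; β=1, v≡11 (mod 13); (4|13)=+1, (11|13)=-1; sign (−1)^0·+1^1·-1^1 = -1.
(a,b)_7: α=1, u≡5; β=-1, v≡2 (mod 7); (5|7)=-1, (2|7)=+1; sign (−1)^1·-1^-1·+1^1 = +1.
Ram(-455, -91) = {13, ∞}; no ℚ_13-point on the conic.

[13, inf]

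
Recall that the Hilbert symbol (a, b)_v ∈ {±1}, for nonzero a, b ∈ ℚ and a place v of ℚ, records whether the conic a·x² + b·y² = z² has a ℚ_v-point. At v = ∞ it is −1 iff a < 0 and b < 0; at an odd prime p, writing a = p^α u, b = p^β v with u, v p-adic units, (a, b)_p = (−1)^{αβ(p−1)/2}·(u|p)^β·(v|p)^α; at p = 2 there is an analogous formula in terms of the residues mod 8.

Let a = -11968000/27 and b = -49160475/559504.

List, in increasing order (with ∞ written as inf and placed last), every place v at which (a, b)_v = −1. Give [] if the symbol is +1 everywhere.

[2, 3, 11, 13, 17, inf]

Mod squares: a ≡ -5610, b ≡ -91. Check v ∈ {∞, 2, 3, 5, 7, 11, 13, 17}.
v=13: a=13^0·(≡8), b=13^1·(≡6) mod 13; (8|13)=-1, (6|13)=-1; (−1)^{0·1·6}·(-1)^1·(-1)^0 = -1.
v=11: a=11^1·(≡2), b=11^-2·(≡8) mod 11; (2|11)=-1, (8|11)=-1; (−1)^{1·-2·5}·(-1)^-2·(-1)^1 = -1.
v=∞: -5610 < 0 and -91 < 0  ⇒  (a,b)_∞ = -1.
v=5: a=5^3·(≡3), b=5^2·(≡4) mod 5; (3|5)=-1, (4|5)=+1; (−1)^{3·2·2}·(-1)^2·(+1)^3 = +1.
v=3: a=3^-3·(≡2), b=3^2·(≡2) mod 3; (2|3)=-1, (2|3)=-1; (−1)^{-3·2·1}·(-1)^2·(-1)^-3 = -1.
v=17: a=17^1·(≡14), b=17^-2·(≡14) mod 17; (14|17)=-1, (14|17)=-1; (−1)^{1·-2·8}·(-1)^-2·(-1)^1 = -1.
v=7: a=7^0·(≡2), b=7^5·(≡1) mod 7; (2|7)=+1, (1|7)=+1; (−1)^{0·5·3}·(+1)^5·(+1)^0 = +1.
v=2: v_2(a)=9, v_2(b)=-4; units ≡ 3, 5 (mod 8); ε·ε+αω+βω = 1·0+9·1+-4·1 ≡ 1  ⇒  (a,b)_2 = -1.
(-5610, -91 / ℚ) ramifies at {2, 3, 11, 13, 17, ∞}: a division algebra.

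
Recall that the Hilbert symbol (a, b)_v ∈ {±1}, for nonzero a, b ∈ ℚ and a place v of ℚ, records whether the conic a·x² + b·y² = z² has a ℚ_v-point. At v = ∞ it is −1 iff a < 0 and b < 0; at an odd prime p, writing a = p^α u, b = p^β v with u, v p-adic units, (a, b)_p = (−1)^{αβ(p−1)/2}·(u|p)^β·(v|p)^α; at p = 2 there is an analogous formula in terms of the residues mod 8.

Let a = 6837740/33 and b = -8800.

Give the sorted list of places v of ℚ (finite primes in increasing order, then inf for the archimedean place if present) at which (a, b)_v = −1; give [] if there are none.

[2, 3, 5, 7]

Mod squares: a ≡ 1155, b ≡ -22. Check v ∈ {∞, 2, 3, 5, 7, 11, 13, 17}.
v=7: a=7^1·(≡1), b=7^0·(≡6) mod 7; (1|7)=+1, (6|7)=-1; (−1)^{1·0·3}·(+1)^0·(-1)^1 = -1.
v=∞: 1155 > 0 and -22 < 0  ⇒  (a,b)_∞ = +1.
v=17: a=17^2·(≡4), b=17^0·(≡6) mod 17; (4|17)=+1, (6|17)=-1; (−1)^{2·0·8}·(+1)^0·(-1)^2 = +1.
v=2: v_2(a)=2, v_2(b)=5; units ≡ 3, 5 (mod 8); ε·ε+αω+βω = 1·0+2·1+5·1 ≡ 1  ⇒  (a,b)_2 = -1.
v=11: a=11^-1·(≡10), b=11^1·(≡3) mod 11; (10|11)=-1, (3|11)=+1; (−1)^{-1·1·5}·(-1)^1·(+1)^-1 = +1.
v=3: a=3^-1·(≡1), b=3^0·(≡2) mod 3; (1|3)=+1, (2|3)=-1; (−1)^{-1·0·1}·(+1)^0·(-1)^-1 = -1.
v=13: a=13^2·(≡8), b=13^0·(≡1) mod 13; (8|13)=-1, (1|13)=+1; (−1)^{2·0·6}·(-1)^0·(+1)^2 = +1.
v=5: a=5^1·(≡1), b=5^2·(≡3) mod 5; (1|5)=+1, (3|5)=-1; (−1)^{1·2·2}·(+1)^2·(-1)^1 = -1.
(1155, -22 / ℚ) ramifies at {2, 3, 5, 7}: a division algebra.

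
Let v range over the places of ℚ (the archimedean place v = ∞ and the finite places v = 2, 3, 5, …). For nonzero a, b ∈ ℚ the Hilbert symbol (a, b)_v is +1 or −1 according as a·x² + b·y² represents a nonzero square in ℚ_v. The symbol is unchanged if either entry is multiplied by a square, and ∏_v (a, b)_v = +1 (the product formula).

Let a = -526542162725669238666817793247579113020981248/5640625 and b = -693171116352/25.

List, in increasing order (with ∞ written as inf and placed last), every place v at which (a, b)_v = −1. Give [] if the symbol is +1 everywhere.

Mod squares: a ≡ -85813, b ≡ -9945637. Check v ∈ {∞, 2, 3, 5, 7, 11, 13, 19, 23, 29, 31, 37, 41}.
v=7: a=7^5·(≡6), b=7^0·(≡5) mod 7; (6|7)=-1, (5|7)=-1; (−1)^{5·0·3}·(-1)^0·(-1)^5 = -1.
v=5: a=5^-6·(≡2), b=5^-2·(≡3) mod 5; (2|5)=-1, (3|5)=-1; (−1)^{-6·-2·2}·(-1)^-2·(-1)^-6 = +1.
v=11: a=11^4·(≡5), b=11^2·(≡10) mod 11; (5|11)=+1, (10|11)=-1; (−1)^{4·2·5}·(+1)^2·(-1)^4 = +1.
v=41: a=41^1·(≡8), b=41^0·(≡5) mod 41; (8|41)=+1, (5|41)=+1; (−1)^{1·0·20}·(+1)^0·(+1)^1 = +1.
v=23: a=23^3·(≡1), b=23^1·(≡12) mod 23; (1|23)=+1, (12|23)=+1; (−1)^{3·1·11}·(+1)^1·(+1)^3 = -1.
v=31: a=31^4·(≡22), b=31^1·(≡21) mod 31; (22|31)=-1, (21|31)=-1; (−1)^{4·1·15}·(-1)^1·(-1)^4 = -1.
v=3: a=3^2·(≡2), b=3^2·(≡2) mod 3; (2|3)=-1, (2|3)=-1; (−1)^{2·2·1}·(-1)^2·(-1)^2 = +1.
v=19: a=19^-2·(≡15), b=19^0·(≡18) mod 19; (15|19)=-1, (18|19)=-1; (−1)^{-2·0·9}·(-1)^0·(-1)^-2 = +1.
v=13: a=13^5·(≡9), b=13^1·(≡10) mod 13; (9|13)=+1, (10|13)=+1; (−1)^{5·1·6}·(+1)^1·(+1)^5 = +1.
v=37: a=37^4·(≡10), b=37^1·(≡4) mod 37; (10|37)=+1, (4|37)=+1; (−1)^{4·1·18}·(+1)^1·(+1)^4 = +1.
v=∞: -85813 < 0 and -9945637 < 0  ⇒  (a,b)_∞ = -1.
v=29: a=29^4·(≡8), b=29^1·(≡5) mod 29; (8|29)=-1, (5|29)=+1; (−1)^{4·1·14}·(-1)^1·(+1)^4 = -1.
v=2: v_2(a)=20, v_2(b)=6; units ≡ 3, 3 (mod 8); ε·ε+αω+βω = 1·1+20·1+6·1 ≡ 1  ⇒  (a,b)_2 = -1.
(-85813, -9945637 / ℚ) ramifies at {2, 7, 23, 29, 31, ∞}: a division algebra.

[2, 7, 23, 29, 31, inf]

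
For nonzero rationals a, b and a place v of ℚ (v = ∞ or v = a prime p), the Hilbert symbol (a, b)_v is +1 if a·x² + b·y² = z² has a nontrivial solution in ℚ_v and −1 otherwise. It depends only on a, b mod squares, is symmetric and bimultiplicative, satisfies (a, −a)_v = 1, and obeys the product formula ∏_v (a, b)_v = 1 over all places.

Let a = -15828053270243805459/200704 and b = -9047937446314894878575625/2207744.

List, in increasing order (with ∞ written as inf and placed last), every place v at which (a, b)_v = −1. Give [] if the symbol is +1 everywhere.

(a, b) ≡ (-11, -10659) mod (ℚ^×)²; places V = {2, 3, 5, 7, 11, 17, 19, 29, 31, ∞}.
(a,b)_7: α=-2, u≡6; β=-2, v≡1 (mod 7); (6|7)=-1, (1|7)=+1; sign (−1)^0·-1^-2·+1^-2 = +1.
(a,b)_17: α=4, u≡10; β=5, v≡2 (mod 17); (10|17)=-1, (2|17)=+1; sign (−1)^0·-1^5·+1^4 = -1.
(a,b)_2: α=-12, β=-12; u≡5, v≡5 (mod 8); ε(u)ε(v)=0·0, αω(v)=-12·1, βω(u)=-12·1; sum ≡ 0  ⇒  +1.
(a,b)_31: α=2, u≡7; β=2, v≡7 (mod 31); (7|31)=+1, (7|31)=+1; sign (−1)^0·+1^2·+1^2 = +1.
(a,b)_19: α=2, u≡12; β=3, v≡7 (mod 19); (12|19)=-1, (7|19)=+1; sign (−1)^0·-1^3·+1^2 = -1.
(a,b)_5: α=0, u≡4; β=4, v≡1 (mod 5); (4|5)=+1, (1|5)=+1; sign (−1)^0·+1^4·+1^0 = +1.
(a,b)_∞: sgn(-11)=−, sgn(-10659)=−, so -1.
(a,b)_29: α=2, u≡21; β=4, v≡28 (mod 29); (21|29)=-1, (28|29)=+1; sign (−1)^0·-1^4·+1^2 = +1.
(a,b)_3: α=10, u≡1; β=7, v≡2 (mod 3); (1|3)=+1, (2|3)=-1; sign (−1)^0·+1^7·-1^10 = +1.
(a,b)_11: α=1, u≡7; β=-1, v≡10 (mod 11); (7|11)=-1, (10|11)=-1; sign (−1)^1·-1^-1·-1^1 = -1.
|Ram(-11, -10659)| = 4, even; anisotropic at {11, 17, 19, ∞}.

[11, 17, 19, inf]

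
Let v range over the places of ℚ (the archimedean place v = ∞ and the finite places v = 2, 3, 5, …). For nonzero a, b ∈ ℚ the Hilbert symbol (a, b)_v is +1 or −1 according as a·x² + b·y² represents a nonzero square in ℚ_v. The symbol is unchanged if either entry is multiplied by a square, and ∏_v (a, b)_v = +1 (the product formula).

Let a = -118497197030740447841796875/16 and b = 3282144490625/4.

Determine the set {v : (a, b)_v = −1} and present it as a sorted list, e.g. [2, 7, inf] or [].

[7, 11, 13, 19]

Mod squares: a ≡ -11, b ≡ 2187185. Check v ∈ {∞, 2, 5, 7, 11, 13, 19, 23}.
v=2: v_2(a)=-4, v_2(b)=-2; units ≡ 5, 1 (mod 8); ε·ε+αω+βω = 0·0+-4·0+-2·1 ≡ 0  ⇒  (a,b)_2 = +1.
v=5: a=5^10·(≡1), b=5^5·(≡3) mod 5; (1|5)=+1, (3|5)=-1; (−1)^{10·5·2}·(+1)^5·(-1)^10 = +1.
v=23: a=23^2·(≡2), b=23^1·(≡2) mod 23; (2|23)=+1, (2|23)=+1; (−1)^{2·1·11}·(+1)^1·(+1)^2 = +1.
v=7: a=7^10·(≡5), b=7^5·(≡5) mod 7; (5|7)=-1, (5|7)=-1; (−1)^{10·5·3}·(-1)^5·(-1)^10 = -1.
v=∞: -11 < 0 and 2187185 > 0  ⇒  (a,b)_∞ = +1.
v=19: a=19^2·(≡13), b=19^1·(≡2) mod 19; (13|19)=-1, (2|19)=-1; (−1)^{2·1·9}·(-1)^1·(-1)^2 = -1.
v=11: a=11^3·(≡6), b=11^1·(≡7) mod 11; (6|11)=-1, (7|11)=-1; (−1)^{3·1·5}·(-1)^1·(-1)^3 = -1.
v=13: a=13^2·(≡2), b=13^1·(≡1) mod 13; (2|13)=-1, (1|13)=+1; (−1)^{2·1·6}·(-1)^1·(+1)^2 = -1.
|Ram(-11, 2187185)| = 4, even; anisotropic at {7, 11, 13, 19}.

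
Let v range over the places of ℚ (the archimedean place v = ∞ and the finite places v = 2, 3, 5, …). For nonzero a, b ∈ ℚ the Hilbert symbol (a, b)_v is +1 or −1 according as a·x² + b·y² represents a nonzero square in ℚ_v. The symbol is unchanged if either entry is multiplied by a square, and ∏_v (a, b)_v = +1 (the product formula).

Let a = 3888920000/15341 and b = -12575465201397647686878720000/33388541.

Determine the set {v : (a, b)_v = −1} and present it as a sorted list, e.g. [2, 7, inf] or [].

(a, b) ≡ (2819467, -118251763) mod (ℚ^×)²; places V = {2, 3, 5, 7, 17, 19, 23, 29, 31, 37, 43, ∞}.
(a,b)_29: α=-1, u≡11; β=-3, v≡14 (mod 29); (11|29)=-1, (14|29)=-1; sign (−1)^0·-1^-3·-1^-1 = +1.
(a,b)_19: α=1, u≡18; β=3, v≡12 (mod 19); (18|19)=-1, (12|19)=-1; sign (−1)^1·-1^3·-1^1 = -1.
(a,b)_∞: sgn(2819467)=+, sgn(-118251763)=−, so +1.
(a,b)_31: α=0, u≡29; β=1, v≡9 (mod 31); (29|31)=-1, (9|31)=+1; sign (−1)^0·-1^1·+1^0 = -1.
(a,b)_17: α=1, u≡16; β=4, v≡4 (mod 17); (16|17)=+1, (4|17)=+1; sign (−1)^0·+1^4·+1^1 = +1.
(a,b)_2: α=6, β=12; u≡3, v≡5 (mod 8); ε(u)ε(v)=1·0, αω(v)=6·1, βω(u)=12·1; sum ≡ 0  ⇒  +1.
(a,b)_43: α=1, u≡18; β=3, v≡11 (mod 43); (18|43)=-1, (11|43)=+1; sign (−1)^1·-1^3·+1^1 = +1.
(a,b)_23: α=-2, u≡1; β=1, v≡9 (mod 23); (1|23)=+1, (9|23)=+1; sign (−1)^0·+1^1·+1^-2 = +1.
(a,b)_3: α=0, u≡1; β=2, v≡2 (mod 3); (1|3)=+1, (2|3)=-1; sign (−1)^0·+1^2·-1^0 = +1.
(a,b)_7: α=1, u≡4; β=5, v≡3 (mod 7); (4|7)=+1, (3|7)=-1; sign (−1)^1·+1^5·-1^1 = +1.
(a,b)_37: α=0, u≡16; β=-2, v≡32 (mod 37); (16|37)=+1, (32|37)=-1; sign (−1)^0·+1^-2·-1^0 = +1.
(a,b)_5: α=4, u≡2; β=4, v≡3 (mod 5); (2|5)=-1, (3|5)=-1; sign (−1)^0·-1^4·-1^4 = +1.
(2819467, -118251763 / ℚ) ramifies at {19, 31}: a division algebra.

[19, 31]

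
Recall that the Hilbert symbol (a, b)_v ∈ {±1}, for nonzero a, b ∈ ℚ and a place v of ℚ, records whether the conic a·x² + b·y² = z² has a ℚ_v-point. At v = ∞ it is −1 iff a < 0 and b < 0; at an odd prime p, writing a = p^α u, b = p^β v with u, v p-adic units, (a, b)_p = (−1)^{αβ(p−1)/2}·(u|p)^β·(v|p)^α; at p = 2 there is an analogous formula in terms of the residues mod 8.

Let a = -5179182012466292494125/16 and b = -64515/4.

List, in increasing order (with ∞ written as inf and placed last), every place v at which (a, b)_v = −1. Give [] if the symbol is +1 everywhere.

[29, inf]

(a, b) ≡ (-11165, -64515) mod (ℚ^×)²; places V = {2, 3, 5, 7, 11, 17, 23, 29, ∞}.
(a,b)_11: α=3, u≡7; β=1, v≡5 (mod 11); (7|11)=-1, (5|11)=+1; sign (−1)^1·-1^1·+1^3 = +1.
(a,b)_7: α=1, u≡1; β=0, v≡1 (mod 7); (1|7)=+1, (1|7)=+1; sign (−1)^0·+1^0·+1^1 = +1.
(a,b)_17: α=4, u≡1; β=1, v≡16 (mod 17); (1|17)=+1, (16|17)=+1; sign (−1)^0·+1^1·+1^4 = +1.
(a,b)_∞: sgn(-11165)=−, sgn(-64515)=−, so -1.
(a,b)_29: α=1, u≡8; β=0, v≡17 (mod 29); (8|29)=-1, (17|29)=-1; sign (−1)^0·-1^0·-1^1 = -1.
(a,b)_2: α=-4, β=-2; u≡3, v≡5 (mod 8); ε(u)ε(v)=1·0, αω(v)=-4·1, βω(u)=-2·1; sum ≡ 0  ⇒  +1.
(a,b)_5: α=3, u≡2; β=1, v≡3 (mod 5); (2|5)=-1, (3|5)=-1; sign (−1)^0·-1^1·-1^3 = +1.
(a,b)_3: α=8, u≡1; β=1, v≡2 (mod 3); (1|3)=+1, (2|3)=-1; sign (−1)^0·+1^1·-1^8 = +1.
(a,b)_23: α=4, u≡8; β=1, v≡6 (mod 23); (8|23)=+1, (6|23)=+1; sign (−1)^0·+1^1·+1^4 = +1.
Ram(-11165, -64515) = {29, ∞}; no ℚ_29-point on the conic.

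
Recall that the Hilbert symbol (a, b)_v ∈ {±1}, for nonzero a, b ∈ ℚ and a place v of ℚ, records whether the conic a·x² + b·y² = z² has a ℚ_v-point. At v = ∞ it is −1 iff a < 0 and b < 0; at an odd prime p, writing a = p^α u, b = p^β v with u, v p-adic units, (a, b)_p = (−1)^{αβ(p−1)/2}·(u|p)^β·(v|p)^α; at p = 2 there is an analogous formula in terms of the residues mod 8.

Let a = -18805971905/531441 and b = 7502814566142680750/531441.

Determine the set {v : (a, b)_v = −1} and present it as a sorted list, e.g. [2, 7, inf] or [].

(a, b) ≡ (-2945, 135470) mod (ℚ^×)²; places V = {2, 3, 5, 7, 19, 23, 31, ∞}.
(a,b)_2: α=0, β=1; u≡7, v≡7 (mod 8); ε(u)ε(v)=1·1, αω(v)=0·0, βω(u)=1·0; sum ≡ 1  ⇒  -1.
(a,b)_19: α=5, u≡16; β=7, v≡7 (mod 19); (16|19)=+1, (7|19)=+1; sign (−1)^1·+1^7·+1^5 = -1.
(a,b)_5: α=1, u≡4; β=3, v≡1 (mod 5); (4|5)=+1, (1|5)=+1; sign (−1)^0·+1^3·+1^1 = +1.
(a,b)_23: α=0, u≡20; β=1, v≡6 (mod 23); (20|23)=-1, (6|23)=+1; sign (−1)^0·-1^1·+1^0 = -1.
(a,b)_∞: sgn(-2945)=−, sgn(135470)=+, so +1.
(a,b)_7: α=2, u≡4; β=2, v≡6 (mod 7); (4|7)=+1, (6|7)=-1; sign (−1)^0·+1^2·-1^2 = +1.
(a,b)_3: α=-12, u≡1; β=-12, v≡2 (mod 3); (1|3)=+1, (2|3)=-1; sign (−1)^0·+1^-12·-1^-12 = +1.
(a,b)_31: α=1, u≡29; β=3, v≡27 (mod 31); (29|31)=-1, (27|31)=-1; sign (−1)^1·-1^3·-1^1 = -1.
(-2945, 135470 / ℚ) ramifies at {2, 19, 23, 31}: a division algebra.

[2, 19, 23, 31]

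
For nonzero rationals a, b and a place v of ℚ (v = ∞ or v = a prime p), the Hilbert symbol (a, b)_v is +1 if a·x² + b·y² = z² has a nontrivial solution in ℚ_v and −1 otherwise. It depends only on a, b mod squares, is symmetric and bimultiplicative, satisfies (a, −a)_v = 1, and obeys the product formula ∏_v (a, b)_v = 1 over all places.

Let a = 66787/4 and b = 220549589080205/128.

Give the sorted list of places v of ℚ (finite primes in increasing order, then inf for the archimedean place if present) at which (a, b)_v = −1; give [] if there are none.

[2, 5, 11, 31]

Mod squares: a ≡ 1363, b ≡ 98890. Check v ∈ {∞, 2, 5, 7, 11, 29, 31, 47}.
v=47: a=47^1·(≡38), b=47^2·(≡16) mod 47; (38|47)=-1, (16|47)=+1; (−1)^{1·2·23}·(-1)^2·(+1)^1 = +1.
v=∞: 1363 > 0 and 98890 > 0  ⇒  (a,b)_∞ = +1.
v=29: a=29^1·(≡3), b=29^3·(≡15) mod 29; (3|29)=-1, (15|29)=-1; (−1)^{1·3·14}·(-1)^3·(-1)^1 = +1.
v=31: a=31^0·(≡11), b=31^1·(≡18) mod 31; (11|31)=-1, (18|31)=+1; (−1)^{0·1·15}·(-1)^1·(+1)^0 = -1.
v=11: a=11^0·(≡7), b=11^1·(≡3) mod 11; (7|11)=-1, (3|11)=+1; (−1)^{0·1·5}·(-1)^1·(+1)^0 = -1.
v=7: a=7^2·(≡3), b=7^4·(≡1) mod 7; (3|7)=-1, (1|7)=+1; (−1)^{2·4·3}·(-1)^4·(+1)^2 = +1.
v=5: a=5^0·(≡3), b=5^1·(≡2) mod 5; (3|5)=-1, (2|5)=-1; (−1)^{0·1·2}·(-1)^1·(-1)^0 = -1.
v=2: v_2(a)=-2, v_2(b)=-7; units ≡ 3, 5 (mod 8); ε·ε+αω+βω = 1·0+-2·1+-7·1 ≡ 1  ⇒  (a,b)_2 = -1.
Ram(1363, 98890) = {2, 5, 11, 31}; no ℚ_2-point on the conic.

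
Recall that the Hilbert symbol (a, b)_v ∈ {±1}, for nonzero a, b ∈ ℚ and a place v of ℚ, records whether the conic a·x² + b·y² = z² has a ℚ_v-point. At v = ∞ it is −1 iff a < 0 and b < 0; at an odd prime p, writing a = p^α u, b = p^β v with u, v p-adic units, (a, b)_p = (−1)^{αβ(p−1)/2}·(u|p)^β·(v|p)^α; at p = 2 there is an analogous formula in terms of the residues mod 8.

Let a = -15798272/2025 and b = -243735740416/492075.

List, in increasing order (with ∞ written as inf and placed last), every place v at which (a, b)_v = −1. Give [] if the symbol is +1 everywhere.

(a, b) ≡ (-3857, -3) mod (ℚ^×)²; places V = {2, 3, 5, 7, 19, 29, ∞}.
(a,b)_19: α=1, u≡6; β=2, v≡17 (mod 19); (6|19)=+1, (17|19)=+1; sign (−1)^0·+1^2·+1^1 = +1.
(a,b)_∞: sgn(-3857)=−, sgn(-3)=−, so -1.
(a,b)_2: α=12, β=14; u≡7, v≡5 (mod 8); ε(u)ε(v)=1·0, αω(v)=12·1, βω(u)=14·0; sum ≡ 0  ⇒  +1.
(a,b)_3: α=-4, u≡1; β=-9, v≡2 (mod 3); (1|3)=+1, (2|3)=-1; sign (−1)^0·+1^-9·-1^-4 = +1.
(a,b)_29: α=1, u≡18; β=2, v≡19 (mod 29); (18|29)=-1, (19|29)=-1; sign (−1)^0·-1^2·-1^1 = -1.
(a,b)_5: α=-2, u≡3; β=-2, v≡3 (mod 5); (3|5)=-1, (3|5)=-1; sign (−1)^0·-1^-2·-1^-2 = +1.
(a,b)_7: α=1, u≡1; β=2, v≡4 (mod 7); (1|7)=+1, (4|7)=+1; sign (−1)^0·+1^2·+1^1 = +1.
Ram(-3857, -3) = {29, ∞}; no ℚ_29-point on the conic.

[29, inf]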